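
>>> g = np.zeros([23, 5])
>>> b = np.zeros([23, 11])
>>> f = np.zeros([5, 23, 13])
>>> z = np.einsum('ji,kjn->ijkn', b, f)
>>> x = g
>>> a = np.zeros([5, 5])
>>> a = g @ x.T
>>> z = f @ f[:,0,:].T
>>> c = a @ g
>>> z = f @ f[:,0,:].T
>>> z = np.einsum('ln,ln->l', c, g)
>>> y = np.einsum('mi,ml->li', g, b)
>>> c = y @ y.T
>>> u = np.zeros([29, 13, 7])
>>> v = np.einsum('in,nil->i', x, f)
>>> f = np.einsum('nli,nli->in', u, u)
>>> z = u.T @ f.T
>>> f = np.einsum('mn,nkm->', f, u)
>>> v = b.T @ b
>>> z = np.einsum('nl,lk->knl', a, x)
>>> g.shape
(23, 5)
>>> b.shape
(23, 11)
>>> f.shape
()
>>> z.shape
(5, 23, 23)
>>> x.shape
(23, 5)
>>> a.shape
(23, 23)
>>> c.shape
(11, 11)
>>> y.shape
(11, 5)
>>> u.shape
(29, 13, 7)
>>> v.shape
(11, 11)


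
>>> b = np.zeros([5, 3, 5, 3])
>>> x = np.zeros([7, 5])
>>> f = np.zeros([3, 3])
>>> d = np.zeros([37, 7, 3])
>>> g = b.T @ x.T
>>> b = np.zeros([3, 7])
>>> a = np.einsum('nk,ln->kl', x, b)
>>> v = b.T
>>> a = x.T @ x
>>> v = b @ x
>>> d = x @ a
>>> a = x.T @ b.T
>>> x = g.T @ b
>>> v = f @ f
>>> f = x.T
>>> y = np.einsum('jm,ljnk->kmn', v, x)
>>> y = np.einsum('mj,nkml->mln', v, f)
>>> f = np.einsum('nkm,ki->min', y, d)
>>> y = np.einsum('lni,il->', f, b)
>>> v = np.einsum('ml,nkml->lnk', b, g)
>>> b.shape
(3, 7)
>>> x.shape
(7, 3, 5, 7)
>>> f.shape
(7, 5, 3)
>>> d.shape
(7, 5)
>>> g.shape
(3, 5, 3, 7)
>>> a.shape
(5, 3)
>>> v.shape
(7, 3, 5)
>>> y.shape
()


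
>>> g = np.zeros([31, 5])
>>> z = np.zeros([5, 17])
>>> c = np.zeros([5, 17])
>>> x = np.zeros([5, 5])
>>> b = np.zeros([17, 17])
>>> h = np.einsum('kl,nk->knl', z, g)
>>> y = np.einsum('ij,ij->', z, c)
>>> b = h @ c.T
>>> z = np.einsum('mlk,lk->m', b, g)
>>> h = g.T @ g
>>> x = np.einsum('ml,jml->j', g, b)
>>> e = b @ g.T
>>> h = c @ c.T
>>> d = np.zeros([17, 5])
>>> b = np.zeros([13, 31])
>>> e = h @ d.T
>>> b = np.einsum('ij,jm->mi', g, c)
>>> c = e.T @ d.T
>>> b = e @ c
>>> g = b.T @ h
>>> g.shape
(17, 5)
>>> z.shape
(5,)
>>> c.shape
(17, 17)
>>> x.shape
(5,)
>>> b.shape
(5, 17)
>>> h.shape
(5, 5)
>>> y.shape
()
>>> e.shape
(5, 17)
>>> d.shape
(17, 5)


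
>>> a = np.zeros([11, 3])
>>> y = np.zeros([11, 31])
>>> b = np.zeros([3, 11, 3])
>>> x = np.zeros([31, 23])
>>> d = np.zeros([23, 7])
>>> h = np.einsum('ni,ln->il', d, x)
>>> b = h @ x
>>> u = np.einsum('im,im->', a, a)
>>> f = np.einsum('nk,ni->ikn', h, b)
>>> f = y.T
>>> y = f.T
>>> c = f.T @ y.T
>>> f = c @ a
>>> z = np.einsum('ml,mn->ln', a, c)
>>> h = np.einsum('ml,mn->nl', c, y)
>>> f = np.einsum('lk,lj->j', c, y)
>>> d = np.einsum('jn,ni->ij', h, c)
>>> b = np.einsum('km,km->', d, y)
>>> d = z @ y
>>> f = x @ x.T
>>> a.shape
(11, 3)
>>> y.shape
(11, 31)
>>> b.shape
()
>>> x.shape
(31, 23)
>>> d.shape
(3, 31)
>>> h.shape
(31, 11)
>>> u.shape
()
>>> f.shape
(31, 31)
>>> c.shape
(11, 11)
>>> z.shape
(3, 11)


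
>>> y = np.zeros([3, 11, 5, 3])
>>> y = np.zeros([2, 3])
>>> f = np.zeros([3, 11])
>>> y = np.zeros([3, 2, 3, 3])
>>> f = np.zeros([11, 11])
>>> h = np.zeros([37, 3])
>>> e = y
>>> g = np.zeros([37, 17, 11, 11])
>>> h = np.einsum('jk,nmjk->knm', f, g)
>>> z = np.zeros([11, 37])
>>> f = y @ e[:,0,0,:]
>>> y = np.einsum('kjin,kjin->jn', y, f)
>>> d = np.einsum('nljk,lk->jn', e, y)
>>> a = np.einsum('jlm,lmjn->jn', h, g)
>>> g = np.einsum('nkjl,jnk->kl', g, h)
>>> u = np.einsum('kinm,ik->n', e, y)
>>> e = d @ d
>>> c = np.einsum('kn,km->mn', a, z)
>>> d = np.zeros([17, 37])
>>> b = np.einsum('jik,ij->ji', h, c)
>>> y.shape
(2, 3)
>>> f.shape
(3, 2, 3, 3)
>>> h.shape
(11, 37, 17)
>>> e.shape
(3, 3)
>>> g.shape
(17, 11)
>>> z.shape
(11, 37)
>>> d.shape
(17, 37)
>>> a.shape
(11, 11)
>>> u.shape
(3,)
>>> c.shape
(37, 11)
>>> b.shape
(11, 37)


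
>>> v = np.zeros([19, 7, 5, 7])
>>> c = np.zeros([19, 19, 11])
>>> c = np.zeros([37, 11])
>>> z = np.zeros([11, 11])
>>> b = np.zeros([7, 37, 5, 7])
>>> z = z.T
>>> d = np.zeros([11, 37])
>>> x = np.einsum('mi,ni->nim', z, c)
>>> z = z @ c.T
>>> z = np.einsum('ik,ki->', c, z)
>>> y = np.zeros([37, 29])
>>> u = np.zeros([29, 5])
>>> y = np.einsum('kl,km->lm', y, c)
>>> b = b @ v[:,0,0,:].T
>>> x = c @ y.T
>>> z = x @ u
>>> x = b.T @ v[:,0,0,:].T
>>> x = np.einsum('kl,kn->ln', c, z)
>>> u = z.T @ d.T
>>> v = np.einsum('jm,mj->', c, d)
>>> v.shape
()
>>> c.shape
(37, 11)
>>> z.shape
(37, 5)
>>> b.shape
(7, 37, 5, 19)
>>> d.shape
(11, 37)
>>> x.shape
(11, 5)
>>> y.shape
(29, 11)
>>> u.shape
(5, 11)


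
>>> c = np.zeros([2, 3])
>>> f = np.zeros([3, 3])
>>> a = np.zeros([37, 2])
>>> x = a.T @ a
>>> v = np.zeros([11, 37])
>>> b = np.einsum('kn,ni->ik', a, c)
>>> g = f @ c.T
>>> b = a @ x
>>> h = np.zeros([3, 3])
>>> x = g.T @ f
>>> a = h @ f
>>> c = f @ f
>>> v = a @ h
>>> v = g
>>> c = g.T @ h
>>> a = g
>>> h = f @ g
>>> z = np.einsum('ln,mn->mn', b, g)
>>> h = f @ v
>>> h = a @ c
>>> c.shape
(2, 3)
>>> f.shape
(3, 3)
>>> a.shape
(3, 2)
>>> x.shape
(2, 3)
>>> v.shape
(3, 2)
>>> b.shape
(37, 2)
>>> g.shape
(3, 2)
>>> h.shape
(3, 3)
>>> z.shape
(3, 2)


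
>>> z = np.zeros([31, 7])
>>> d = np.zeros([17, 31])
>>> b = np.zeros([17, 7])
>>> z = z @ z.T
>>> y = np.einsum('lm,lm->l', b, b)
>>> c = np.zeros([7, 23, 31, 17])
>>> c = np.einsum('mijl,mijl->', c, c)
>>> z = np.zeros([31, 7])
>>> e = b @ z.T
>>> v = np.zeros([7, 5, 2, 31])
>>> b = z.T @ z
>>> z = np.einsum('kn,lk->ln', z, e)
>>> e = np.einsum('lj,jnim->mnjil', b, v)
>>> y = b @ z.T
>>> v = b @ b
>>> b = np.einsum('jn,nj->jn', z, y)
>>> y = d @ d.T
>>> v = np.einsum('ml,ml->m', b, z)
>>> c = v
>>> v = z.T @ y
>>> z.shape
(17, 7)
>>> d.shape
(17, 31)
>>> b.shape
(17, 7)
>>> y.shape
(17, 17)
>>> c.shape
(17,)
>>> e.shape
(31, 5, 7, 2, 7)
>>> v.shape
(7, 17)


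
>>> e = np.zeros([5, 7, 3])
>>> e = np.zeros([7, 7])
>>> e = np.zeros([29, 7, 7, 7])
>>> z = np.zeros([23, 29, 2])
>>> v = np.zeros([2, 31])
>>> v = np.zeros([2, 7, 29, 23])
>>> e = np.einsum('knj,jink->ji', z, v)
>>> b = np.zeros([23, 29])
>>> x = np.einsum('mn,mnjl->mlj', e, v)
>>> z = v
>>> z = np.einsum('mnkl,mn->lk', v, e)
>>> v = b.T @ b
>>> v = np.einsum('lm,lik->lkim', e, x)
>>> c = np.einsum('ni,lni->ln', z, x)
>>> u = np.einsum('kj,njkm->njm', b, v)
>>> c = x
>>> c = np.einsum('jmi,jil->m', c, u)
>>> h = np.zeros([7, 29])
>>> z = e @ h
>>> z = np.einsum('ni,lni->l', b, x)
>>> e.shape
(2, 7)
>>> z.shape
(2,)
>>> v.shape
(2, 29, 23, 7)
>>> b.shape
(23, 29)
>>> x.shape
(2, 23, 29)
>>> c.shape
(23,)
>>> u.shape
(2, 29, 7)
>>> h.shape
(7, 29)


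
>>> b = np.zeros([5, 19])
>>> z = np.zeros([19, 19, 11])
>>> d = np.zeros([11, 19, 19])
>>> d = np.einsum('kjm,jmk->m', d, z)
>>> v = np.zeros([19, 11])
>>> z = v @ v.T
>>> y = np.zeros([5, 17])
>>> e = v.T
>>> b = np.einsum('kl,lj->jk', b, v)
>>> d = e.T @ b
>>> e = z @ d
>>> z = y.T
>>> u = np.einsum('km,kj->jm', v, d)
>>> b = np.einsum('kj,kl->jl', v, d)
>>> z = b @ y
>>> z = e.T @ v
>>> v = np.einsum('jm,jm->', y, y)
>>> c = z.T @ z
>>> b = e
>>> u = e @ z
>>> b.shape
(19, 5)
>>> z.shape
(5, 11)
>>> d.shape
(19, 5)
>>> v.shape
()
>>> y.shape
(5, 17)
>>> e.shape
(19, 5)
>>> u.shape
(19, 11)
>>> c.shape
(11, 11)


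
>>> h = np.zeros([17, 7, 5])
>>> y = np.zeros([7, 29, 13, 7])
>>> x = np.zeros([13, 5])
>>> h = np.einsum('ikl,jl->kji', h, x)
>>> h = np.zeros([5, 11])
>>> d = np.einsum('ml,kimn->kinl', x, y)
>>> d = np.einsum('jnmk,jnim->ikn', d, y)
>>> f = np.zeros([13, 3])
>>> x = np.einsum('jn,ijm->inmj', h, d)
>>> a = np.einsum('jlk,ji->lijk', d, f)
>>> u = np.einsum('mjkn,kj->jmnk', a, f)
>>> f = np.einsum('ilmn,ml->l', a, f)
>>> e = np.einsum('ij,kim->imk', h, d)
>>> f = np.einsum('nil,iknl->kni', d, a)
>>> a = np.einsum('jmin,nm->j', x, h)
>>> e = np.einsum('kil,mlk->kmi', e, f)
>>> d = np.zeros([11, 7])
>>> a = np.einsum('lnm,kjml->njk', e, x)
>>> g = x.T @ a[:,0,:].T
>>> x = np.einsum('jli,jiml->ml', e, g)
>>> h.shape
(5, 11)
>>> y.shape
(7, 29, 13, 7)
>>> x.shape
(11, 3)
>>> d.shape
(11, 7)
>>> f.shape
(3, 13, 5)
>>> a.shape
(3, 11, 13)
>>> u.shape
(3, 5, 29, 13)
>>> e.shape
(5, 3, 29)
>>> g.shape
(5, 29, 11, 3)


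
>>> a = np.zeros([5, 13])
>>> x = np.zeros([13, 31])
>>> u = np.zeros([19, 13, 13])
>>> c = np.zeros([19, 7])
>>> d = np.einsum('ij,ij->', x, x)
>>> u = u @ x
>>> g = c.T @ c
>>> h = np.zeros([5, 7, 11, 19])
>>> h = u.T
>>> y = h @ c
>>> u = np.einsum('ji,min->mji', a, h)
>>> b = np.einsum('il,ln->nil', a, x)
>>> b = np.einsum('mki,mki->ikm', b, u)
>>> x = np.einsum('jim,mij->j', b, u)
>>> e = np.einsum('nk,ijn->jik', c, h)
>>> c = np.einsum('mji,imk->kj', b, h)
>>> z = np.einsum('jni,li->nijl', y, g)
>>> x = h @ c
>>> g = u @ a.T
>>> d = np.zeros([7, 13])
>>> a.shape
(5, 13)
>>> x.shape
(31, 13, 5)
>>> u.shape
(31, 5, 13)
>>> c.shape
(19, 5)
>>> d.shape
(7, 13)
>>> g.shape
(31, 5, 5)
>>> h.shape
(31, 13, 19)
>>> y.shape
(31, 13, 7)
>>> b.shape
(13, 5, 31)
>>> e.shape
(13, 31, 7)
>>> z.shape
(13, 7, 31, 7)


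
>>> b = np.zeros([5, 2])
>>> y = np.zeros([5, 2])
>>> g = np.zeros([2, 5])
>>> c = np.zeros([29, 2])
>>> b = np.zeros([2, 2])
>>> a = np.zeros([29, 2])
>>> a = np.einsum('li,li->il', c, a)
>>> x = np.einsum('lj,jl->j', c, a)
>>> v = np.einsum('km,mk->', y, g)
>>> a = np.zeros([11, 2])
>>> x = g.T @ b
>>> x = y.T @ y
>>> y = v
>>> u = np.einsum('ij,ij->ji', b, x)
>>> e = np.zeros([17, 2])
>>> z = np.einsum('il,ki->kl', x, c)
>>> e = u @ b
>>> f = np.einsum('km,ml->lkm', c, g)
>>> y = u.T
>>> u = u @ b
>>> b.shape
(2, 2)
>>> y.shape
(2, 2)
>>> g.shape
(2, 5)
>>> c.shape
(29, 2)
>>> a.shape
(11, 2)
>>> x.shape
(2, 2)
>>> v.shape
()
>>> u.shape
(2, 2)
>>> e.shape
(2, 2)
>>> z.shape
(29, 2)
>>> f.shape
(5, 29, 2)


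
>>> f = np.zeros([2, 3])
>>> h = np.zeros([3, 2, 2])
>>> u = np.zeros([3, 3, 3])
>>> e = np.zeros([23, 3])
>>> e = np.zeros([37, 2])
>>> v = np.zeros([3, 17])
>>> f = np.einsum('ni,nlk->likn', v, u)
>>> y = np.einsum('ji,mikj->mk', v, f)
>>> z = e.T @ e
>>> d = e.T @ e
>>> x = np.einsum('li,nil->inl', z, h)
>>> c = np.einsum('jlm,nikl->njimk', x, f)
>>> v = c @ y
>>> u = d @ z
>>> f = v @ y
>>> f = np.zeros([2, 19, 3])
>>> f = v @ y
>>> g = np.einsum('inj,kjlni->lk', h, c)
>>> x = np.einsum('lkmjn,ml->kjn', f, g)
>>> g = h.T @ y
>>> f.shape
(3, 2, 17, 2, 3)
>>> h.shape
(3, 2, 2)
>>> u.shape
(2, 2)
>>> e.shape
(37, 2)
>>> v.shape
(3, 2, 17, 2, 3)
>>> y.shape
(3, 3)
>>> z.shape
(2, 2)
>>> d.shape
(2, 2)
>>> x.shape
(2, 2, 3)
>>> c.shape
(3, 2, 17, 2, 3)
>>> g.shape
(2, 2, 3)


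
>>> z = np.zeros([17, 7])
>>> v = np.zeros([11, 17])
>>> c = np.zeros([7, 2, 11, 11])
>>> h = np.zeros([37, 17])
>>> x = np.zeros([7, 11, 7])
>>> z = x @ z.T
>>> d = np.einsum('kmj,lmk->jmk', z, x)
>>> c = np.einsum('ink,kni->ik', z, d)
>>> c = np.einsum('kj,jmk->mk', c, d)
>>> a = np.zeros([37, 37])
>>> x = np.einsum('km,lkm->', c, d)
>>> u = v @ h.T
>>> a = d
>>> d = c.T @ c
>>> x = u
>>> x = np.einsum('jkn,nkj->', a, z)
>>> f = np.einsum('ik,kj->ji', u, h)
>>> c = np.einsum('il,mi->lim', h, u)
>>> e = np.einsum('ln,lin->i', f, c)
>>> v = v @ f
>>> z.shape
(7, 11, 17)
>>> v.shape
(11, 11)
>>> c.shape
(17, 37, 11)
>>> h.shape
(37, 17)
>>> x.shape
()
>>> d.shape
(7, 7)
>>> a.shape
(17, 11, 7)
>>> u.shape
(11, 37)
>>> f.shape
(17, 11)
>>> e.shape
(37,)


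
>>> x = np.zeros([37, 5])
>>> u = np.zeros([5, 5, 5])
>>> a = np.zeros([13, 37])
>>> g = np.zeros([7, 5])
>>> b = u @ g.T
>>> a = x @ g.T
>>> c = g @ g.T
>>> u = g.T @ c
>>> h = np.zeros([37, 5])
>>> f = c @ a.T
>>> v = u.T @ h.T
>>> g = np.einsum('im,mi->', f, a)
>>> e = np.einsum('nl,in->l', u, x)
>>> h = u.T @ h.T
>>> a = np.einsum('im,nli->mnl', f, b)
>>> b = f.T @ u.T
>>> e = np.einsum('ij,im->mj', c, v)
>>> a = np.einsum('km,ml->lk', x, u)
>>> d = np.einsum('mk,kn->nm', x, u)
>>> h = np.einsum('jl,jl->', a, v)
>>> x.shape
(37, 5)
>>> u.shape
(5, 7)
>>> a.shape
(7, 37)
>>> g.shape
()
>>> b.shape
(37, 5)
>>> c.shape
(7, 7)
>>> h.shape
()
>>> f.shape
(7, 37)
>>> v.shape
(7, 37)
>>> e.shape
(37, 7)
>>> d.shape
(7, 37)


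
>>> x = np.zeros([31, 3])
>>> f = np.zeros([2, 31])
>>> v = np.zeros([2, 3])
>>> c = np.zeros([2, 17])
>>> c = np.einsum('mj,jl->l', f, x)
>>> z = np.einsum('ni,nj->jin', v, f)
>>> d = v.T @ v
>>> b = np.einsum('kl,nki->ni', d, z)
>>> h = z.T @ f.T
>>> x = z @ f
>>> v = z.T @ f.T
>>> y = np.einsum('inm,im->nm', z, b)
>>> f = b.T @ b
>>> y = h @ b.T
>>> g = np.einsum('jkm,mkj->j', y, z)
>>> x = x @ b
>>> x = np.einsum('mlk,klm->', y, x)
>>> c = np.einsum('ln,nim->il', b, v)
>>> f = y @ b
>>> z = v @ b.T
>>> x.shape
()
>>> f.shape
(2, 3, 2)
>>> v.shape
(2, 3, 2)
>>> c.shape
(3, 31)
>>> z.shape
(2, 3, 31)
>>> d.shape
(3, 3)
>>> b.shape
(31, 2)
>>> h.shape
(2, 3, 2)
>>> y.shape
(2, 3, 31)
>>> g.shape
(2,)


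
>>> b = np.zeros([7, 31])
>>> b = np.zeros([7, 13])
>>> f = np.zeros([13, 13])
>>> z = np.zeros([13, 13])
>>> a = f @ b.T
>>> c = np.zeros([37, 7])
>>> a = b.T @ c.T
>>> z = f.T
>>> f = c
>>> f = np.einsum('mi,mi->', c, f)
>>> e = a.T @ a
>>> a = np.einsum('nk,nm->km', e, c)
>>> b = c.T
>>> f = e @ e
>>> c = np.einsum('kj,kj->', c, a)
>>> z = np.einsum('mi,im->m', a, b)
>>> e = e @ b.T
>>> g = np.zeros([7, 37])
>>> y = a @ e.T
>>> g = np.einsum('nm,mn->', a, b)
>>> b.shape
(7, 37)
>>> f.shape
(37, 37)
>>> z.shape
(37,)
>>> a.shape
(37, 7)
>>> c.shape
()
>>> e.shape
(37, 7)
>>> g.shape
()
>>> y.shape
(37, 37)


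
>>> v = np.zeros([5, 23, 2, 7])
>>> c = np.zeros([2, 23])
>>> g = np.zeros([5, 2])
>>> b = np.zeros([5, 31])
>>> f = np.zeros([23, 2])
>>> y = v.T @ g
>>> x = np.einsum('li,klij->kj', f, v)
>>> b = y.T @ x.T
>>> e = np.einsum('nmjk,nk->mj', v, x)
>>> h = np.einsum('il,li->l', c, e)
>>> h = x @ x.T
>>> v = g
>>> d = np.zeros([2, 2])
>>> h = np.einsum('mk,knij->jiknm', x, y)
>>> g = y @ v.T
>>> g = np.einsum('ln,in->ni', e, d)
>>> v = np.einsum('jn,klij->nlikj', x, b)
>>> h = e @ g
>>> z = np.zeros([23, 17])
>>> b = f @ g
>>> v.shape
(7, 23, 2, 2, 5)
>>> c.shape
(2, 23)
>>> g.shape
(2, 2)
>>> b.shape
(23, 2)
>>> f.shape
(23, 2)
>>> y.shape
(7, 2, 23, 2)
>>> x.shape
(5, 7)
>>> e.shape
(23, 2)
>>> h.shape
(23, 2)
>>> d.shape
(2, 2)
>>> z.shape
(23, 17)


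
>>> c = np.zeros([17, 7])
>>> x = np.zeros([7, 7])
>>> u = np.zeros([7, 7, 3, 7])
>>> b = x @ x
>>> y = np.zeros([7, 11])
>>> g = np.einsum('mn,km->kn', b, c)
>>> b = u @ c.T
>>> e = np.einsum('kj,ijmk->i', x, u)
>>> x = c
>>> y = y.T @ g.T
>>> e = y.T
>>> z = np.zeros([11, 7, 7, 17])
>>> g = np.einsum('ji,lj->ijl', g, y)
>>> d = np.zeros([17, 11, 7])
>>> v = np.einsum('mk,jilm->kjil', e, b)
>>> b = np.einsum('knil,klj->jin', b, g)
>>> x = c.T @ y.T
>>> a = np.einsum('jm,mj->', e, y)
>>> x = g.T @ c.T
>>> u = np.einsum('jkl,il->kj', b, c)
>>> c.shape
(17, 7)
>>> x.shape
(11, 17, 17)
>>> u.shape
(3, 11)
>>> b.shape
(11, 3, 7)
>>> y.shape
(11, 17)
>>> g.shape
(7, 17, 11)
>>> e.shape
(17, 11)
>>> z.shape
(11, 7, 7, 17)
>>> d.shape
(17, 11, 7)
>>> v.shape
(11, 7, 7, 3)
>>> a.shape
()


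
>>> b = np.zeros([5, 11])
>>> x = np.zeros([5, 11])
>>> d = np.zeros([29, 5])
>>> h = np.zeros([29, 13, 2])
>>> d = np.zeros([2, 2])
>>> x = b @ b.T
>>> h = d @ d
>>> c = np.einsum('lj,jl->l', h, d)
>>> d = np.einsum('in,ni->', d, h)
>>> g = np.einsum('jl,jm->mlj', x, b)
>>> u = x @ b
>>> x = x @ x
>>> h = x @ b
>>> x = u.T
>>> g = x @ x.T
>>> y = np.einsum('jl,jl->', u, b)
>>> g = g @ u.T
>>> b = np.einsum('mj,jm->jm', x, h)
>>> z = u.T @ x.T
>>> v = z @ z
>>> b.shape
(5, 11)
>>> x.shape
(11, 5)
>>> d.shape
()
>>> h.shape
(5, 11)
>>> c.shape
(2,)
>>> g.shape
(11, 5)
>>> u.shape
(5, 11)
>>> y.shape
()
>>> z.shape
(11, 11)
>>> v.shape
(11, 11)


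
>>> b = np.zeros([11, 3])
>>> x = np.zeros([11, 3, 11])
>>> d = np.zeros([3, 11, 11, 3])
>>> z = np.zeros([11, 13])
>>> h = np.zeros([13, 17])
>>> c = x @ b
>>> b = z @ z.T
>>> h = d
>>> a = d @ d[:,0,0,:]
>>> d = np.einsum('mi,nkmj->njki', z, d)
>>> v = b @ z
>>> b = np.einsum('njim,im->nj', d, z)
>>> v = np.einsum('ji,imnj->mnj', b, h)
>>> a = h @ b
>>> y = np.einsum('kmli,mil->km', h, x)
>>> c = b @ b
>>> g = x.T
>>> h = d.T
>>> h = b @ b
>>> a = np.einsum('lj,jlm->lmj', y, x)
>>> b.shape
(3, 3)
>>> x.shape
(11, 3, 11)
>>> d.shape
(3, 3, 11, 13)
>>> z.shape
(11, 13)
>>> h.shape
(3, 3)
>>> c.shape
(3, 3)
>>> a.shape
(3, 11, 11)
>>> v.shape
(11, 11, 3)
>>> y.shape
(3, 11)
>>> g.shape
(11, 3, 11)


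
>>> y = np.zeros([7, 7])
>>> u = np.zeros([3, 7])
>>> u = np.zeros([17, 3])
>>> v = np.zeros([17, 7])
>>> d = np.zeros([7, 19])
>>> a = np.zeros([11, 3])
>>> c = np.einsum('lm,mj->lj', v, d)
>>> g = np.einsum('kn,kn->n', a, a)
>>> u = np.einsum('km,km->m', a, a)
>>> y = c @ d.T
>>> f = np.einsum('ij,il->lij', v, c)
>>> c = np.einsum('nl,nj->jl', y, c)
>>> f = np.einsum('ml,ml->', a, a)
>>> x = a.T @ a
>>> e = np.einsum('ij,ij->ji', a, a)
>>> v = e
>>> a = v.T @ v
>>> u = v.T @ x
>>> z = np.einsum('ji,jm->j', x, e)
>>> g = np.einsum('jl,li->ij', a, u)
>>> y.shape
(17, 7)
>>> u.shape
(11, 3)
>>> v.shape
(3, 11)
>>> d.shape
(7, 19)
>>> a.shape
(11, 11)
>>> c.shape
(19, 7)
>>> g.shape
(3, 11)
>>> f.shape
()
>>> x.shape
(3, 3)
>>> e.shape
(3, 11)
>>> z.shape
(3,)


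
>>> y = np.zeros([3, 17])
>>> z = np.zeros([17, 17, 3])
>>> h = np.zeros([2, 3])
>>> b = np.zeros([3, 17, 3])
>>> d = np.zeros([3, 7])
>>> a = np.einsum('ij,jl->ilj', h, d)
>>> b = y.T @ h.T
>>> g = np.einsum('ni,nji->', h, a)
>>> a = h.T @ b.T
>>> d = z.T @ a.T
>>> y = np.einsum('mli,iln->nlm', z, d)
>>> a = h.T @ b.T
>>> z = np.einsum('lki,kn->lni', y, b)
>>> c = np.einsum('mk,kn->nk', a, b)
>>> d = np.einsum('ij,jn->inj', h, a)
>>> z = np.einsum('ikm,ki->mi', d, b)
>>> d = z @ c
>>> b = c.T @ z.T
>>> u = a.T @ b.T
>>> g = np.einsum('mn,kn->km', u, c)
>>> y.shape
(3, 17, 17)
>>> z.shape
(3, 2)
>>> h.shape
(2, 3)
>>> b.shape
(17, 3)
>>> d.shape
(3, 17)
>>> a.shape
(3, 17)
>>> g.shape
(2, 17)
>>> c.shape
(2, 17)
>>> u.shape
(17, 17)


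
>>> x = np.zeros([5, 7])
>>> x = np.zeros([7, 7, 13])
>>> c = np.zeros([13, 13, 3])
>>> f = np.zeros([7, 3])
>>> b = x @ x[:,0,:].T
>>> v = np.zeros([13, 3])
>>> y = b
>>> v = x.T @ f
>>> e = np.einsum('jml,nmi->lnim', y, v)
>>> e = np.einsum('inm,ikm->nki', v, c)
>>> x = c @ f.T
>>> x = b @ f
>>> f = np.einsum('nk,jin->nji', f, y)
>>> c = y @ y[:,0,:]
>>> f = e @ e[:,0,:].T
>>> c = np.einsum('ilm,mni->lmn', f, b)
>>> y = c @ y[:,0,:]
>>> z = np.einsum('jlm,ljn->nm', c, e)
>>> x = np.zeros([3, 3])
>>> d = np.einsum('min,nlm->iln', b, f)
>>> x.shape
(3, 3)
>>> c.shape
(13, 7, 7)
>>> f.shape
(7, 13, 7)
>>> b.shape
(7, 7, 7)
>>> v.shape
(13, 7, 3)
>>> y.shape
(13, 7, 7)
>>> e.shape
(7, 13, 13)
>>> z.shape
(13, 7)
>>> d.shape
(7, 13, 7)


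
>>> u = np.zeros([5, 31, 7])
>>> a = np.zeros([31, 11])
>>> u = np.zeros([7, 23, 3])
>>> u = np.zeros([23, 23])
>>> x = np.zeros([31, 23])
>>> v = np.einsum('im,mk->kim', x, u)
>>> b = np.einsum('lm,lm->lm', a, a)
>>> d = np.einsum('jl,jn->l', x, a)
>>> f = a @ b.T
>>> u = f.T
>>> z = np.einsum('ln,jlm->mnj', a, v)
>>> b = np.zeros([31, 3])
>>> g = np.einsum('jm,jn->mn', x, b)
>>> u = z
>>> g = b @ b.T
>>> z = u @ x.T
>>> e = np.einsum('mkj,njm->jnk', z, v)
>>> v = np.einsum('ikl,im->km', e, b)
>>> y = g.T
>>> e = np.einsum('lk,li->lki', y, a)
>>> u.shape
(23, 11, 23)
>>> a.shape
(31, 11)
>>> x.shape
(31, 23)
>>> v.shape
(23, 3)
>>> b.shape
(31, 3)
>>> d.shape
(23,)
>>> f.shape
(31, 31)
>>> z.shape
(23, 11, 31)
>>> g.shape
(31, 31)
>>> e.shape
(31, 31, 11)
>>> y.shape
(31, 31)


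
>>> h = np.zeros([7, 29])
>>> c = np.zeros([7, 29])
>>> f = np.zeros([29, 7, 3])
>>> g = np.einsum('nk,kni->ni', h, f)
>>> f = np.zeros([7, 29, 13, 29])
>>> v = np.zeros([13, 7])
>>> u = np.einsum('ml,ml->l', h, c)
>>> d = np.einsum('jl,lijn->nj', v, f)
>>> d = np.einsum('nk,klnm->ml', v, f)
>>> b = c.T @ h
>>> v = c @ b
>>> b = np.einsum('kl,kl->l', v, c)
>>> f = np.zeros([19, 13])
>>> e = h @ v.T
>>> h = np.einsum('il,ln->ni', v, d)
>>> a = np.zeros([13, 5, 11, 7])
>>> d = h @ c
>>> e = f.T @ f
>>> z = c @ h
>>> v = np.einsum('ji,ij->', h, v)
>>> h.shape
(29, 7)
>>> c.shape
(7, 29)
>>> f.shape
(19, 13)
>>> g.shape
(7, 3)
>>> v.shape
()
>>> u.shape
(29,)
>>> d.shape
(29, 29)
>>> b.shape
(29,)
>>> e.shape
(13, 13)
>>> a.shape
(13, 5, 11, 7)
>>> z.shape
(7, 7)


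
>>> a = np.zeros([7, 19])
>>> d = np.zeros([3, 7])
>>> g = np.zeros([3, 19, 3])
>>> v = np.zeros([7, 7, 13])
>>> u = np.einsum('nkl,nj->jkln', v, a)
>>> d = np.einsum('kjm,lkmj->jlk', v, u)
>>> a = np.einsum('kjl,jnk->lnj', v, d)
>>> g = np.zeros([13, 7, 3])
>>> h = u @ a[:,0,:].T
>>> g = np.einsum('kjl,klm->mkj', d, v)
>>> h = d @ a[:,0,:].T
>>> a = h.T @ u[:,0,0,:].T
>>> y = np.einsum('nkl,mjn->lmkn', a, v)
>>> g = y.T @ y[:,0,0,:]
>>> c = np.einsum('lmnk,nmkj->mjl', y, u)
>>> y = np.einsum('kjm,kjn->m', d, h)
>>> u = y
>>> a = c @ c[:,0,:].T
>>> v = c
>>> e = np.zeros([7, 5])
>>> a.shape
(7, 7, 7)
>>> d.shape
(7, 19, 7)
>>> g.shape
(13, 19, 7, 13)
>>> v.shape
(7, 7, 19)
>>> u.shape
(7,)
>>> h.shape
(7, 19, 13)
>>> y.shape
(7,)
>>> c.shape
(7, 7, 19)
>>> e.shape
(7, 5)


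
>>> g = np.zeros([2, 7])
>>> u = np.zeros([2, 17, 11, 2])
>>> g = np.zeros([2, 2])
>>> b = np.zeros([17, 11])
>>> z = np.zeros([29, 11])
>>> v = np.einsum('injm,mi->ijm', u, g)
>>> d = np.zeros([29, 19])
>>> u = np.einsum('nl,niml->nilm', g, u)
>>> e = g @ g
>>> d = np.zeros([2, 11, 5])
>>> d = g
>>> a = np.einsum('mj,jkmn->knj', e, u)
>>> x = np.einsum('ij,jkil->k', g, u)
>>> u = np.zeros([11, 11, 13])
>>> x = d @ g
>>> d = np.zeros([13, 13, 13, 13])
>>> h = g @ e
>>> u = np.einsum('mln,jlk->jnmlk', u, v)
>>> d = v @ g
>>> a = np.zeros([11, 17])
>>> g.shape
(2, 2)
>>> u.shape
(2, 13, 11, 11, 2)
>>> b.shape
(17, 11)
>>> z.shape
(29, 11)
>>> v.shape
(2, 11, 2)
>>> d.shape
(2, 11, 2)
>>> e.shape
(2, 2)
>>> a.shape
(11, 17)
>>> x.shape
(2, 2)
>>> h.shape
(2, 2)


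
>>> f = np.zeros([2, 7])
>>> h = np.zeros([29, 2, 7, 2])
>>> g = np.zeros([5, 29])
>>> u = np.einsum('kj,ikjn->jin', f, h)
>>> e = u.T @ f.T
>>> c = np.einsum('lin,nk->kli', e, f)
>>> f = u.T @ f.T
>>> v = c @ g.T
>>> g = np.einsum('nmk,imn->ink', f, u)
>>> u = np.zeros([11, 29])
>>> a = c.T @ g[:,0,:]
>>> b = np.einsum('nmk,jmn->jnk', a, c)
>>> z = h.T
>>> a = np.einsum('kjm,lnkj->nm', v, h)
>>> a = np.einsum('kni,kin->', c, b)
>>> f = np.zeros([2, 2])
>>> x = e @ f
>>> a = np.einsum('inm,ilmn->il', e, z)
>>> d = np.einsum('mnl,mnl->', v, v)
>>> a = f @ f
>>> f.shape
(2, 2)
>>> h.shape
(29, 2, 7, 2)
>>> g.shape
(7, 2, 2)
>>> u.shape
(11, 29)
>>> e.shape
(2, 29, 2)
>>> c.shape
(7, 2, 29)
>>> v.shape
(7, 2, 5)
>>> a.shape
(2, 2)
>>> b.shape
(7, 29, 2)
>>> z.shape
(2, 7, 2, 29)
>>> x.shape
(2, 29, 2)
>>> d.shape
()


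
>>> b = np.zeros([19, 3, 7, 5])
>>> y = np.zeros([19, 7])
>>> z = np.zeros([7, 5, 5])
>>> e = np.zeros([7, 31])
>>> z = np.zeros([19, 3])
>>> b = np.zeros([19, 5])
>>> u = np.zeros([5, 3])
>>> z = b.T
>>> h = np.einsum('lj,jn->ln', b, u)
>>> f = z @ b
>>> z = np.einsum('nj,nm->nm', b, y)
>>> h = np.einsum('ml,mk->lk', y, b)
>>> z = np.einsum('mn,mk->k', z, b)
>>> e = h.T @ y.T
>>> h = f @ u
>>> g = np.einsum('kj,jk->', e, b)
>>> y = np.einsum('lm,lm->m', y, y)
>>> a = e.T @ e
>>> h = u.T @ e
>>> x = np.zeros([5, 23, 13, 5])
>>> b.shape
(19, 5)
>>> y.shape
(7,)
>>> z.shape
(5,)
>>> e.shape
(5, 19)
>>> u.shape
(5, 3)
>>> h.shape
(3, 19)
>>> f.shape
(5, 5)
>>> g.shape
()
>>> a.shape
(19, 19)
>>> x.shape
(5, 23, 13, 5)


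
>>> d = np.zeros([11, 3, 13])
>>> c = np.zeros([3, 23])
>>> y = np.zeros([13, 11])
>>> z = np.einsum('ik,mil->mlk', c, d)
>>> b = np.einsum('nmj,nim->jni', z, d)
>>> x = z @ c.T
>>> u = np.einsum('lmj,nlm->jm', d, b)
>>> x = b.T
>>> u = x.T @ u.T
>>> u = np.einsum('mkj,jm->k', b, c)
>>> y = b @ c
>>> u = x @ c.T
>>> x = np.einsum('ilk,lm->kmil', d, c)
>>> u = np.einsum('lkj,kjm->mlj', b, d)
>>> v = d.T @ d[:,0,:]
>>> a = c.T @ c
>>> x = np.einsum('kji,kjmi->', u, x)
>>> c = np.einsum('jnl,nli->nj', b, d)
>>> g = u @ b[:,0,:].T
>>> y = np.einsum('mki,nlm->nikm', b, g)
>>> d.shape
(11, 3, 13)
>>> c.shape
(11, 23)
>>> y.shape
(13, 3, 11, 23)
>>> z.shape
(11, 13, 23)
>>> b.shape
(23, 11, 3)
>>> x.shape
()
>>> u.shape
(13, 23, 3)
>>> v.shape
(13, 3, 13)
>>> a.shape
(23, 23)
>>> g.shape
(13, 23, 23)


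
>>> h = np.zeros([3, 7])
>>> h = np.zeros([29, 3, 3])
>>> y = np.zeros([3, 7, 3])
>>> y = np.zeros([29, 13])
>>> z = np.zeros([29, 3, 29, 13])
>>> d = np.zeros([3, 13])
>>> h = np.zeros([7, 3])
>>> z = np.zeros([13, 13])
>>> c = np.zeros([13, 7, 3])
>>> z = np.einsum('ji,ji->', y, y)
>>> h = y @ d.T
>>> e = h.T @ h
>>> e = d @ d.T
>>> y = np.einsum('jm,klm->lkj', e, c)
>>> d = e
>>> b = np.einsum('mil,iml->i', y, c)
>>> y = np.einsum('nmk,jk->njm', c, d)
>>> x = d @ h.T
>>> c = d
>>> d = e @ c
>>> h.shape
(29, 3)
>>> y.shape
(13, 3, 7)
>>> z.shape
()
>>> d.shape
(3, 3)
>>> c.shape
(3, 3)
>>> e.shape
(3, 3)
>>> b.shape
(13,)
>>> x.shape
(3, 29)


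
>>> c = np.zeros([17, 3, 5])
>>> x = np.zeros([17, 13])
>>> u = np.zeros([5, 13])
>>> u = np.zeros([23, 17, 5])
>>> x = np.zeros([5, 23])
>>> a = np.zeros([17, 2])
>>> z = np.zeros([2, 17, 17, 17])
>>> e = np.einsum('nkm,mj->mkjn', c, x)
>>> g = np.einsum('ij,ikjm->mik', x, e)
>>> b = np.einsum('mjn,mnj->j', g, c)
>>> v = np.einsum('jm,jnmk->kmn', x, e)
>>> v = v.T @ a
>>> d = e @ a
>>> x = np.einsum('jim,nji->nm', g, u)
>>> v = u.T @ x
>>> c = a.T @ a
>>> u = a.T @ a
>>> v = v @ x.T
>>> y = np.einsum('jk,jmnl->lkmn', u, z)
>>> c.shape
(2, 2)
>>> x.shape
(23, 3)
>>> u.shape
(2, 2)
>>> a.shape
(17, 2)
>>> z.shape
(2, 17, 17, 17)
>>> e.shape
(5, 3, 23, 17)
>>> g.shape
(17, 5, 3)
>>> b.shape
(5,)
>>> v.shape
(5, 17, 23)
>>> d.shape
(5, 3, 23, 2)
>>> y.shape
(17, 2, 17, 17)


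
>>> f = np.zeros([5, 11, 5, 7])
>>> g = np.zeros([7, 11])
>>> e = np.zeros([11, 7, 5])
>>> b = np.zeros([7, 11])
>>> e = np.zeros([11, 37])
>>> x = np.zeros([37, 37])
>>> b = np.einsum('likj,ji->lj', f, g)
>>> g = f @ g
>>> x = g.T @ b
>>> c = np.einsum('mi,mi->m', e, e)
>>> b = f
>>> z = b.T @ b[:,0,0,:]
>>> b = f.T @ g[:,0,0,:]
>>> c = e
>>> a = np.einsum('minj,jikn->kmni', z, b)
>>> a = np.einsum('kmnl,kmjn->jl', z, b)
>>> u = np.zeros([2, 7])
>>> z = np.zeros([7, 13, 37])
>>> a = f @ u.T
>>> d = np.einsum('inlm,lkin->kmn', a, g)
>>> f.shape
(5, 11, 5, 7)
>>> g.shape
(5, 11, 5, 11)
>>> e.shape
(11, 37)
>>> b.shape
(7, 5, 11, 11)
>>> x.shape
(11, 5, 11, 7)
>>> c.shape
(11, 37)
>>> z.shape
(7, 13, 37)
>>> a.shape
(5, 11, 5, 2)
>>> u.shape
(2, 7)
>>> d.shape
(11, 2, 11)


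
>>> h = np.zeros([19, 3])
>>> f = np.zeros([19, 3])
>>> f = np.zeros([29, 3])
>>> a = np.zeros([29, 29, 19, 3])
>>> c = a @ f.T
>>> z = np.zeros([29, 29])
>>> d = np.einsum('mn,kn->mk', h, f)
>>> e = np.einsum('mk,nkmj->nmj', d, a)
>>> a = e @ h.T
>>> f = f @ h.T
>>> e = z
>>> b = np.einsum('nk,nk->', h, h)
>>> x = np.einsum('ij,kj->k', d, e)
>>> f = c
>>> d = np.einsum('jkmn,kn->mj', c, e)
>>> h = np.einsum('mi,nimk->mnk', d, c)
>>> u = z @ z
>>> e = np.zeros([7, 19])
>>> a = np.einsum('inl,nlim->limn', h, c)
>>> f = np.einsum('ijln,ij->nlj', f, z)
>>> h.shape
(19, 29, 29)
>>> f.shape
(29, 19, 29)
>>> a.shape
(29, 19, 29, 29)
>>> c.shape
(29, 29, 19, 29)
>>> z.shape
(29, 29)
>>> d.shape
(19, 29)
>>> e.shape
(7, 19)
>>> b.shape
()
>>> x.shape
(29,)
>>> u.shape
(29, 29)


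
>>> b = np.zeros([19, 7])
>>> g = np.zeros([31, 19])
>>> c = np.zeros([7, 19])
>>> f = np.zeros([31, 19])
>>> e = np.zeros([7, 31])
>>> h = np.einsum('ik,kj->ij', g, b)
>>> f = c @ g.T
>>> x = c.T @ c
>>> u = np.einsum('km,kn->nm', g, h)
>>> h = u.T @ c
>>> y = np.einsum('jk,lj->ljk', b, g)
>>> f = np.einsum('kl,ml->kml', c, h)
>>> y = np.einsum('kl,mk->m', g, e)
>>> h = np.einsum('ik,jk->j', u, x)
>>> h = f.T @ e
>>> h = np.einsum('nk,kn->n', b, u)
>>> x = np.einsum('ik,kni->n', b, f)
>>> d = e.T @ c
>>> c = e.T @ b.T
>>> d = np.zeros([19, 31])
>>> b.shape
(19, 7)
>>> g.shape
(31, 19)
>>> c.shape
(31, 19)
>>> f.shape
(7, 19, 19)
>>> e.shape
(7, 31)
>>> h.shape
(19,)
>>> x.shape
(19,)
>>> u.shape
(7, 19)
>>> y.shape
(7,)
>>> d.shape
(19, 31)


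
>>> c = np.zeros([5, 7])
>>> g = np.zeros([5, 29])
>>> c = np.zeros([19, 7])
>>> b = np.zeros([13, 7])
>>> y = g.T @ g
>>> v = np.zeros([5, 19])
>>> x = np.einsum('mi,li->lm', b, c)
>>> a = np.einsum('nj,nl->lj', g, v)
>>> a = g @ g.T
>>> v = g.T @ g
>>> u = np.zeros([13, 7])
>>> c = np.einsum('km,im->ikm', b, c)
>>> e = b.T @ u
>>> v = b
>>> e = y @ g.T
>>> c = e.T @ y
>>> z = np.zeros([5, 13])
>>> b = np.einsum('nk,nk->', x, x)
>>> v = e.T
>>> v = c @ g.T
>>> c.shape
(5, 29)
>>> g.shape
(5, 29)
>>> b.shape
()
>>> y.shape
(29, 29)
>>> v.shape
(5, 5)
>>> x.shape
(19, 13)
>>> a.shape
(5, 5)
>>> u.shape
(13, 7)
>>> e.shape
(29, 5)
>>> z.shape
(5, 13)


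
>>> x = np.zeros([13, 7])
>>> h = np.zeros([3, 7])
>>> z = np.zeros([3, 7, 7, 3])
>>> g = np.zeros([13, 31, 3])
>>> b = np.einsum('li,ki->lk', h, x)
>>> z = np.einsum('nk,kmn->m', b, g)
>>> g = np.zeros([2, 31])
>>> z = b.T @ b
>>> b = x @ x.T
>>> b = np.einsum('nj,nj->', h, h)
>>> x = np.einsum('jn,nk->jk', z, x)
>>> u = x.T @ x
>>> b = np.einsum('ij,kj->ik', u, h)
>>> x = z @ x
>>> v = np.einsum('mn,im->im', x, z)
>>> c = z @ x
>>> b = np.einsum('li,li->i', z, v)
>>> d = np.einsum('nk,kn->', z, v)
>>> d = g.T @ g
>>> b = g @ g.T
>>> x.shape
(13, 7)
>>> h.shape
(3, 7)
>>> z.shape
(13, 13)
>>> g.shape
(2, 31)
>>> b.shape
(2, 2)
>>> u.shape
(7, 7)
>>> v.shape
(13, 13)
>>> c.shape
(13, 7)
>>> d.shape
(31, 31)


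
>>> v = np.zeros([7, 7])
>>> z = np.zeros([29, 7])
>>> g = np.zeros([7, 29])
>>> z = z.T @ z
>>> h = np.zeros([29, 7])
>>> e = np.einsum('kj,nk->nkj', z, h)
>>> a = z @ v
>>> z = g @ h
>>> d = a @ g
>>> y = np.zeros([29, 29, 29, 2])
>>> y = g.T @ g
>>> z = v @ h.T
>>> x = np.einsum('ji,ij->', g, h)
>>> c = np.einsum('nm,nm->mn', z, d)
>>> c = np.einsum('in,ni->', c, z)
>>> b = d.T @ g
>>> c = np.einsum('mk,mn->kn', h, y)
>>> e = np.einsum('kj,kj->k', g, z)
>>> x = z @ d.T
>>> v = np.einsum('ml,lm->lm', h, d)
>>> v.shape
(7, 29)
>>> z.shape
(7, 29)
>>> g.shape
(7, 29)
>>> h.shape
(29, 7)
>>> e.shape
(7,)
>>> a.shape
(7, 7)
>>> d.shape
(7, 29)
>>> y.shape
(29, 29)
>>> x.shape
(7, 7)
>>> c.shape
(7, 29)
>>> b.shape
(29, 29)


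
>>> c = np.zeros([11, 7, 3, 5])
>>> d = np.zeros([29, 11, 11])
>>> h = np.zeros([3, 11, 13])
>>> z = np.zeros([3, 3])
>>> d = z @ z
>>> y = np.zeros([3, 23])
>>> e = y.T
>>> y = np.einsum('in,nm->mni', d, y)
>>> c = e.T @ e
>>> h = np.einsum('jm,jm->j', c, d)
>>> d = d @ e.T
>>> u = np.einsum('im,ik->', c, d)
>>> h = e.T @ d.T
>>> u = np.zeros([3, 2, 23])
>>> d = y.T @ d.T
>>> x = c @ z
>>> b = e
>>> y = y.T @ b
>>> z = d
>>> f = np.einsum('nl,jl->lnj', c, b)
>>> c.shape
(3, 3)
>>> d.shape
(3, 3, 3)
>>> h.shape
(3, 3)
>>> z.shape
(3, 3, 3)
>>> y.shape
(3, 3, 3)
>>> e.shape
(23, 3)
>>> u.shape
(3, 2, 23)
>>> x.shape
(3, 3)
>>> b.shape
(23, 3)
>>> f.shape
(3, 3, 23)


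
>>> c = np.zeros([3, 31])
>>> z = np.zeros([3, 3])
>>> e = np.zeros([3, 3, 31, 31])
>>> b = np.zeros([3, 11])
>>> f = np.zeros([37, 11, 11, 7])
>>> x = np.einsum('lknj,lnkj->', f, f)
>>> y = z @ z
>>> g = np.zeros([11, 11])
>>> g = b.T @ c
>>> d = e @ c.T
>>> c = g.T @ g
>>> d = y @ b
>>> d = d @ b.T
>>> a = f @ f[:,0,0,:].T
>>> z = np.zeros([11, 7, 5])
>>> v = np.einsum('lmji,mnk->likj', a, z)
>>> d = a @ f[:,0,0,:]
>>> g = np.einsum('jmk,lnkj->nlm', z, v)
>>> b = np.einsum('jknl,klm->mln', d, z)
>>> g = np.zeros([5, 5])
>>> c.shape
(31, 31)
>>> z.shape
(11, 7, 5)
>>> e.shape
(3, 3, 31, 31)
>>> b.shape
(5, 7, 11)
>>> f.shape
(37, 11, 11, 7)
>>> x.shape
()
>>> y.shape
(3, 3)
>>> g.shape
(5, 5)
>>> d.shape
(37, 11, 11, 7)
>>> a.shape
(37, 11, 11, 37)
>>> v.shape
(37, 37, 5, 11)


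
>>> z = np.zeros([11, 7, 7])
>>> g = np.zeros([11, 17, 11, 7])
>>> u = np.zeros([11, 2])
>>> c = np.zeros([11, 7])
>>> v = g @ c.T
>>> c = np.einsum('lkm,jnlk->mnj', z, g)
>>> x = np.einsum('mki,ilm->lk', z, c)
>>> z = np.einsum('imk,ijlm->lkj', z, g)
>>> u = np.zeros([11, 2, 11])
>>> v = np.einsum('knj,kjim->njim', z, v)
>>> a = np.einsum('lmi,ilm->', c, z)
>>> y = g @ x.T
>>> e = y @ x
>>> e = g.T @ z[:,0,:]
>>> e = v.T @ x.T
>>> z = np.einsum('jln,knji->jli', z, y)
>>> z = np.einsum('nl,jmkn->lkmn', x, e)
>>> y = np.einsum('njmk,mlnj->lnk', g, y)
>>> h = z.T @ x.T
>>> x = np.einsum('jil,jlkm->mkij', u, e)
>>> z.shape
(7, 17, 11, 17)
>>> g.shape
(11, 17, 11, 7)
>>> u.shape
(11, 2, 11)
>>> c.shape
(7, 17, 11)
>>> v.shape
(7, 17, 11, 11)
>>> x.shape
(17, 17, 2, 11)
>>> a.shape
()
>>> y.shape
(17, 11, 7)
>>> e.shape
(11, 11, 17, 17)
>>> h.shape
(17, 11, 17, 17)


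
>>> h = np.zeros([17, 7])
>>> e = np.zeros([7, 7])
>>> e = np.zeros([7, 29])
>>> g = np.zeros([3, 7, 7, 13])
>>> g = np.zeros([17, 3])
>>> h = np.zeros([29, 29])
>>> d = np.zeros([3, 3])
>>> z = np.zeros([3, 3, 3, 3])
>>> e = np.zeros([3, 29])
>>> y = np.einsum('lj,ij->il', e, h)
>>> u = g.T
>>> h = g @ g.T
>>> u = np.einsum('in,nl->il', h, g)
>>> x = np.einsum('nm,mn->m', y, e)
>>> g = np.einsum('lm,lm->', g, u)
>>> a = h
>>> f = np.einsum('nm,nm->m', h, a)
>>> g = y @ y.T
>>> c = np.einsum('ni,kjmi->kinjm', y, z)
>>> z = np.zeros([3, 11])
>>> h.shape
(17, 17)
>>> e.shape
(3, 29)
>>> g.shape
(29, 29)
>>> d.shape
(3, 3)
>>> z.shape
(3, 11)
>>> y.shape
(29, 3)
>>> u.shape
(17, 3)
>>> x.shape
(3,)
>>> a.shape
(17, 17)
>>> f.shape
(17,)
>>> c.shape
(3, 3, 29, 3, 3)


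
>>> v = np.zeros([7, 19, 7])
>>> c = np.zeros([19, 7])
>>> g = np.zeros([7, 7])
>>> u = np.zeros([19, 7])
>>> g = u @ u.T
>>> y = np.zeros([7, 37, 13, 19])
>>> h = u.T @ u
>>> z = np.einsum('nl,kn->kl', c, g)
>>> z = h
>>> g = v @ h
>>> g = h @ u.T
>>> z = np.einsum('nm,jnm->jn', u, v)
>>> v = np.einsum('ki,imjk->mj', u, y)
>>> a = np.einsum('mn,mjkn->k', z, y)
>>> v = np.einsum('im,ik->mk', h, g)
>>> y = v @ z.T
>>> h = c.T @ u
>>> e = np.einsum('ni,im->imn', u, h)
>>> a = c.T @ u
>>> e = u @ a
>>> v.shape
(7, 19)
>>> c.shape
(19, 7)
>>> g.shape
(7, 19)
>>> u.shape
(19, 7)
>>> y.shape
(7, 7)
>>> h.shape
(7, 7)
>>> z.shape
(7, 19)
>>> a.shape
(7, 7)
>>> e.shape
(19, 7)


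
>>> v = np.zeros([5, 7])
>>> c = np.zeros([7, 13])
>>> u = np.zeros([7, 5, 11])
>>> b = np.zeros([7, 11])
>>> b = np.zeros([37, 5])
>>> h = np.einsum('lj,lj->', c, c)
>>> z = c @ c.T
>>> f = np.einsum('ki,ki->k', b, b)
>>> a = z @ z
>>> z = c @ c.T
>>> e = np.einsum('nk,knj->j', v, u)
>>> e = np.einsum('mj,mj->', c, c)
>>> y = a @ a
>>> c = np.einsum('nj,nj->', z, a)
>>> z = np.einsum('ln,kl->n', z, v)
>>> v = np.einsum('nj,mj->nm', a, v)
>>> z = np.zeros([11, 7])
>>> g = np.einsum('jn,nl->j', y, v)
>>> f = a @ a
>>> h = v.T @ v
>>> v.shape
(7, 5)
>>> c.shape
()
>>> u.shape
(7, 5, 11)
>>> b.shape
(37, 5)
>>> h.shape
(5, 5)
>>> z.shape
(11, 7)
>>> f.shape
(7, 7)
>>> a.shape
(7, 7)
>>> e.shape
()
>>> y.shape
(7, 7)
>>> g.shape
(7,)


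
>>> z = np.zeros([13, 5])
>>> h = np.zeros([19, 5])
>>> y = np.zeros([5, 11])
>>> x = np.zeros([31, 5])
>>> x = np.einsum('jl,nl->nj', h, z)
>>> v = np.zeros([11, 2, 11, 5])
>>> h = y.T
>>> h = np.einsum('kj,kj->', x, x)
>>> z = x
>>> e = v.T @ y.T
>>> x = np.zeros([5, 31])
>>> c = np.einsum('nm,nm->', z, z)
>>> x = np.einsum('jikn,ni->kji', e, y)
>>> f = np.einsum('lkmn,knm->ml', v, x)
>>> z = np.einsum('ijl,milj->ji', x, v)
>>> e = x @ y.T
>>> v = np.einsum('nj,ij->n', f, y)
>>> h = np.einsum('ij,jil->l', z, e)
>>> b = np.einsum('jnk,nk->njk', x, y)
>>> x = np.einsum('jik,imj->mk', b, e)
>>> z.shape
(5, 2)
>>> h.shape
(5,)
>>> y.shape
(5, 11)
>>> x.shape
(5, 11)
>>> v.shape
(11,)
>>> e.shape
(2, 5, 5)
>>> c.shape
()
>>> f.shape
(11, 11)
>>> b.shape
(5, 2, 11)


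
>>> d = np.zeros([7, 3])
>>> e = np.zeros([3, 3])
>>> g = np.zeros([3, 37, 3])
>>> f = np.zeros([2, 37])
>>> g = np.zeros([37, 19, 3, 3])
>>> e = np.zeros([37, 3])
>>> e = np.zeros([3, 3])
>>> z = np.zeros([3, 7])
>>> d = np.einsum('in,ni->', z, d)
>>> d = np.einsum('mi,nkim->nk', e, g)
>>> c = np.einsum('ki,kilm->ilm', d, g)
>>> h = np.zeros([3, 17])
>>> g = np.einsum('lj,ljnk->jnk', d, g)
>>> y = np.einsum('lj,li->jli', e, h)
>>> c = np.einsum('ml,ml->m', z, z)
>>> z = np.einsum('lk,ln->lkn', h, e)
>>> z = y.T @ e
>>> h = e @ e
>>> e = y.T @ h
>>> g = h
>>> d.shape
(37, 19)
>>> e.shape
(17, 3, 3)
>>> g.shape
(3, 3)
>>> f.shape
(2, 37)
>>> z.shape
(17, 3, 3)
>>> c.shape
(3,)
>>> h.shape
(3, 3)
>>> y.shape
(3, 3, 17)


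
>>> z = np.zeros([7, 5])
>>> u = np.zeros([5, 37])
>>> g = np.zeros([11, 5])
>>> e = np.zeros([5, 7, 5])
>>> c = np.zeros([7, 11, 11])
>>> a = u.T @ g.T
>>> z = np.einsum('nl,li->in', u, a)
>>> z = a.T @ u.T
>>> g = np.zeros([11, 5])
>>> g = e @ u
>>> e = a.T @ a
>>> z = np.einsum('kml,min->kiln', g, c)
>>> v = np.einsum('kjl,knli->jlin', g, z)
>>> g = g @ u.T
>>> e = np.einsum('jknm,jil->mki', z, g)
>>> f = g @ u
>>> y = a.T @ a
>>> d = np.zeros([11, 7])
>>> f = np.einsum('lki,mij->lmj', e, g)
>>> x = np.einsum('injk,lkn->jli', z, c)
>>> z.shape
(5, 11, 37, 11)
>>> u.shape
(5, 37)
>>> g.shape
(5, 7, 5)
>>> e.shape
(11, 11, 7)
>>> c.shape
(7, 11, 11)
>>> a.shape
(37, 11)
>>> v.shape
(7, 37, 11, 11)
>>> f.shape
(11, 5, 5)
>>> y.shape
(11, 11)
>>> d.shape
(11, 7)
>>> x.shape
(37, 7, 5)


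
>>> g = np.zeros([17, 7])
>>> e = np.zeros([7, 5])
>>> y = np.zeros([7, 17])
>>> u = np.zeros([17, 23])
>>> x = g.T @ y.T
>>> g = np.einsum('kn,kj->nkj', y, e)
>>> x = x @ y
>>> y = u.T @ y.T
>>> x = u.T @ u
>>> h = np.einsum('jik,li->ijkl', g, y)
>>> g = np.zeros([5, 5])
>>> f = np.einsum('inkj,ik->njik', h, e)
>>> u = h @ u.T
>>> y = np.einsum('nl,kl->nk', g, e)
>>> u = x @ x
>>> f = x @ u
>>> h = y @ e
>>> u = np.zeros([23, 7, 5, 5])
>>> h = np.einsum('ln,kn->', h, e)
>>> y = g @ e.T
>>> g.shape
(5, 5)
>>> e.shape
(7, 5)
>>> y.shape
(5, 7)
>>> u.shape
(23, 7, 5, 5)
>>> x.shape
(23, 23)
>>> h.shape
()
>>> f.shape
(23, 23)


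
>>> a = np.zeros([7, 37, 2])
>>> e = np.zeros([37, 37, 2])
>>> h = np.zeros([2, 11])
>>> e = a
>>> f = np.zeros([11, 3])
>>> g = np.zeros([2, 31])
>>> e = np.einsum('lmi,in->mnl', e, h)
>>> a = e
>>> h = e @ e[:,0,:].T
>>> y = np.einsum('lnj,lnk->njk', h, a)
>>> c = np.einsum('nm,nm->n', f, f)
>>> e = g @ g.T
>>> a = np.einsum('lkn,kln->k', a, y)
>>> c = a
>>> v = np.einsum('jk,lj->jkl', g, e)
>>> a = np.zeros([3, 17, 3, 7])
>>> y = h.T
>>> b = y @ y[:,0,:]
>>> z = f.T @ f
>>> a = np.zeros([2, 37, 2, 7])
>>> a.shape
(2, 37, 2, 7)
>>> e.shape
(2, 2)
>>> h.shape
(37, 11, 37)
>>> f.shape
(11, 3)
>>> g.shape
(2, 31)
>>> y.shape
(37, 11, 37)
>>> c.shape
(11,)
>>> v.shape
(2, 31, 2)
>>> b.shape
(37, 11, 37)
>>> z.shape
(3, 3)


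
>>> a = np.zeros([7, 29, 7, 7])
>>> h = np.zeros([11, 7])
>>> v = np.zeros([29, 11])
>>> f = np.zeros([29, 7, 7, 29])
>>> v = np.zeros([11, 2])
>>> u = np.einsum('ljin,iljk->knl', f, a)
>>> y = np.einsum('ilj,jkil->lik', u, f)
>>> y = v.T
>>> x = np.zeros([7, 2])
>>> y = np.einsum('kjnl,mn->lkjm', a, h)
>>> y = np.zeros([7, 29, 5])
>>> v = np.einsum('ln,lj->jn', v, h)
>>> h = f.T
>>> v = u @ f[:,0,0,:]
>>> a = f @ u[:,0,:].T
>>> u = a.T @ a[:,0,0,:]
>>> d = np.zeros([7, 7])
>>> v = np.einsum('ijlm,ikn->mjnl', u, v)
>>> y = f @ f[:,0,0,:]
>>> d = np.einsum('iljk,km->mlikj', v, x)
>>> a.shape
(29, 7, 7, 7)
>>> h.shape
(29, 7, 7, 29)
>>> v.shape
(7, 7, 29, 7)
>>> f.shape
(29, 7, 7, 29)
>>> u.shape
(7, 7, 7, 7)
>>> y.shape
(29, 7, 7, 29)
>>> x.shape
(7, 2)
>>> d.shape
(2, 7, 7, 7, 29)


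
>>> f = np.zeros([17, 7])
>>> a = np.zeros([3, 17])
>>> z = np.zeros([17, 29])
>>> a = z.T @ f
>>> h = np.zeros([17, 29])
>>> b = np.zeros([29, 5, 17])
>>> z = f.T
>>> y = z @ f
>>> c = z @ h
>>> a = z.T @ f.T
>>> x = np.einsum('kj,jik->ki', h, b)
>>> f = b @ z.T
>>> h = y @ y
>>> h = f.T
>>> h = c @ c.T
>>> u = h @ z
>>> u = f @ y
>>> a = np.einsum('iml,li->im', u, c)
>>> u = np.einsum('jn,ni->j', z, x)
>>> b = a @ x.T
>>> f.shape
(29, 5, 7)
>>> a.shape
(29, 5)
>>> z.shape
(7, 17)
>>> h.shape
(7, 7)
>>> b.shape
(29, 17)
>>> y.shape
(7, 7)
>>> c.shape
(7, 29)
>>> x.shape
(17, 5)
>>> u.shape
(7,)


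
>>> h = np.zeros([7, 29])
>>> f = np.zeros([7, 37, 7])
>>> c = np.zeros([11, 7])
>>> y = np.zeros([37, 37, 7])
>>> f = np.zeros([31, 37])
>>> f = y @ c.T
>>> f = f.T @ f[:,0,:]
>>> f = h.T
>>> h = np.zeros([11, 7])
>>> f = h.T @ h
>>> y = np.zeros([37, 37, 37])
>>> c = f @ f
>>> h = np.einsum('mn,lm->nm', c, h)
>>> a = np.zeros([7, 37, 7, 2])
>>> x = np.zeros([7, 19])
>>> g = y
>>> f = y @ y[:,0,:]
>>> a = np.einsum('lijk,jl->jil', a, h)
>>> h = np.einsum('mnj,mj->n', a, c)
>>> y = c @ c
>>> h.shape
(37,)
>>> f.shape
(37, 37, 37)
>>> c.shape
(7, 7)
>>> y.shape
(7, 7)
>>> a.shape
(7, 37, 7)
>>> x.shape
(7, 19)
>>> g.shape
(37, 37, 37)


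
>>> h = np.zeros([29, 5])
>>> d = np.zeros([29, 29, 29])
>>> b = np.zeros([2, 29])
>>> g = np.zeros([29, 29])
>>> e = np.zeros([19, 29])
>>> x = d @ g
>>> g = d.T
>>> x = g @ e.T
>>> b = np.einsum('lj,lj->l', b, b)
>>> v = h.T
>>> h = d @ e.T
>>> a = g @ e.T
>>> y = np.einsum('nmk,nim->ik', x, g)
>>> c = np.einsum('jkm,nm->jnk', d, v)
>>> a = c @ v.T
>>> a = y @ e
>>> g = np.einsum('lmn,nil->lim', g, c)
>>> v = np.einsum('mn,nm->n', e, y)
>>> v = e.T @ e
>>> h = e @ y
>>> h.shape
(19, 19)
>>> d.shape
(29, 29, 29)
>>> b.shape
(2,)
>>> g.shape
(29, 5, 29)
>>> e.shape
(19, 29)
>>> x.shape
(29, 29, 19)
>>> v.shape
(29, 29)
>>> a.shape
(29, 29)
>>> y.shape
(29, 19)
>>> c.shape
(29, 5, 29)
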